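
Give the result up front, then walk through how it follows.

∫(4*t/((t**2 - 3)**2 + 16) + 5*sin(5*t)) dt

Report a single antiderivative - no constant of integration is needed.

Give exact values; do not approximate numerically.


The answer is -cos(5*t) + atan(t**2/4 - 3/4)/2.
Step 1. Rewrite: now ∫(4*t/((t**2 - 3)**2 + 16)) dt + ∫(5*sin(5*t)) dt.
Step 2. Evaluate the standard form: now -cos(5*t) + ∫(4*t/((t**2 - 3)**2 + 16)) dt.
Step 3. Substitute u = t**2 - 3, turning ∫(4*t/((t**2 - 3)**2 + 16)) dt into ∫(2/(u**2 + 16)) du: now -cos(5*t) + ∫(2/(u**2 + 16)) du.
Step 4. Evaluate the standard form: now -cos(5*t) + atan(u/4)/2.
Step 5. Substitute back u = t**2 - 3: now -cos(5*t) + atan(t**2/4 - 3/4)/2.
Answer: -cos(5*t) + atan(t**2/4 - 3/4)/2.


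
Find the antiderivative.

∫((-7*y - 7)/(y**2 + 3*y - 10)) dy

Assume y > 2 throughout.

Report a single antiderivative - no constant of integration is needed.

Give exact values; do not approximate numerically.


Answer: -3*log(y - 2) - 4*log(y + 5).


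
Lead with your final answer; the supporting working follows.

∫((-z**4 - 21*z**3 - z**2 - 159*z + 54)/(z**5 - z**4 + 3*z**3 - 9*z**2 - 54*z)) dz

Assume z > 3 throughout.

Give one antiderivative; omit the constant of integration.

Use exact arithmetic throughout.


The answer is -log(z) - 4*log(z - 3) + 4*log(z + 2) - 2*atan(z/3)/3.
Step 1. Decompose ∫((-z**4 - 21*z**3 - z**2 - 159*z + 54)/(z**5 - z**4 + 3*z**3 - 9*z**2 - 54*z)) dz by partial fractions, (-z**4 - 21*z**3 - z**2 - 159*z + 54)/(z**5 - z**4 + 3*z**3 - 9*z**2 - 54*z) = -2/(z**2 + 9) + 4/(z + 2) - 4/(z - 3) - 1/z: now ∫(-1/z) dz + ∫(-4/(z - 3)) dz + ∫(4/(z + 2)) dz + ∫(-2/(z**2 + 9)) dz.
Step 2. Evaluate the standard form [assuming z > 0]: now -log(z) + ∫(-4/(z - 3)) dz + ∫(4/(z + 2)) dz + ∫(-2/(z**2 + 9)) dz.
Step 3. Evaluate the standard form [assuming z > 3]: now -log(z) - 4*log(z - 3) + ∫(4/(z + 2)) dz + ∫(-2/(z**2 + 9)) dz.
Step 4. Evaluate the standard form [assuming z > -2]: now -log(z) - 4*log(z - 3) + 4*log(z + 2) + ∫(-2/(z**2 + 9)) dz.
Step 5. Evaluate the standard form: now -log(z) - 4*log(z - 3) + 4*log(z + 2) - 2*atan(z/3)/3.
Answer: -log(z) - 4*log(z - 3) + 4*log(z + 2) - 2*atan(z/3)/3.


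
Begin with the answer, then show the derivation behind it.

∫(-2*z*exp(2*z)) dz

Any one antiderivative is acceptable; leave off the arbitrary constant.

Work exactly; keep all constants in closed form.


The answer is -z*exp(2*z) + exp(2*z)/2.
Step 1. Integrate ∫(-2*z*exp(2*z)) dz by parts with u = z, dv = (-2*exp(2*z)) dz, so v = -exp(2*z): now -z*exp(2*z) + ∫(exp(2*z)) dz.
Step 2. Evaluate the standard form: now -z*exp(2*z) + exp(2*z)/2.
Answer: -z*exp(2*z) + exp(2*z)/2.


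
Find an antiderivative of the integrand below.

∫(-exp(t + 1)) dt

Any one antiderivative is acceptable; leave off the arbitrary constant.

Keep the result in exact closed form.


Answer: -exp(t + 1).


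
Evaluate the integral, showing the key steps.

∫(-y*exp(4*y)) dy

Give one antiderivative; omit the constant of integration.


Step 1. Integrate ∫(-y*exp(4*y)) dy by parts with u = y, dv = (-exp(4*y)) dy, so v = -exp(4*y)/4: now -y*exp(4*y)/4 + ∫(exp(4*y)/4) dy.
Step 2. Evaluate the standard form: now -y*exp(4*y)/4 + exp(4*y)/16.
Answer: -y*exp(4*y)/4 + exp(4*y)/16.


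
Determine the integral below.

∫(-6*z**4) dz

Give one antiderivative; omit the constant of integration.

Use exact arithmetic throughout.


Answer: -6*z**5/5.


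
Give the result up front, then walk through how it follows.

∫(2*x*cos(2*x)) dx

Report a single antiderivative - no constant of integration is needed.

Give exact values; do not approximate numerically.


The answer is x*sin(2*x) + cos(2*x)/2.
Step 1. Integrate ∫(2*x*cos(2*x)) dx by parts with u = x, dv = (2*cos(2*x)) dx, so v = sin(2*x): now x*sin(2*x) + ∫(-sin(2*x)) dx.
Step 2. Evaluate the standard form: now x*sin(2*x) + cos(2*x)/2.
Answer: x*sin(2*x) + cos(2*x)/2.


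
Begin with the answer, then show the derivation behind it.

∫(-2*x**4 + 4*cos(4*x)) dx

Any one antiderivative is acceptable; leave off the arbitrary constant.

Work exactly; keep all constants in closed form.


The answer is -2*x**5/5 + sin(4*x).
Step 1. Rewrite: now ∫(-2*x**4) dx + ∫(4*cos(4*x)) dx.
Step 2. Evaluate the standard form: now -2*x**5/5 + ∫(4*cos(4*x)) dx.
Step 3. Evaluate the standard form: now -2*x**5/5 + sin(4*x).
Answer: -2*x**5/5 + sin(4*x).


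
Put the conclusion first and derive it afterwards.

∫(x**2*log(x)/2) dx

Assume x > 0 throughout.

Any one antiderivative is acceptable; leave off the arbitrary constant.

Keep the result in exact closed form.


The answer is x**3*log(x)/6 - x**3/18.
Step 1. Integrate ∫(x**2*log(x)/2) dx by parts with u = log(x), dv = (x**2/2) dx, so v = x**3/6 [assuming x > 0]: now x**3*log(x)/6 + ∫(-x**2/6) dx.
Step 2. Evaluate the standard form: now x**3*log(x)/6 - x**3/18.
Answer: x**3*log(x)/6 - x**3/18.


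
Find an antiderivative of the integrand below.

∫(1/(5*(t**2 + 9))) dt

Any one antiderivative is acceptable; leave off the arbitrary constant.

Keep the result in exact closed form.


Answer: atan(t/3)/15.


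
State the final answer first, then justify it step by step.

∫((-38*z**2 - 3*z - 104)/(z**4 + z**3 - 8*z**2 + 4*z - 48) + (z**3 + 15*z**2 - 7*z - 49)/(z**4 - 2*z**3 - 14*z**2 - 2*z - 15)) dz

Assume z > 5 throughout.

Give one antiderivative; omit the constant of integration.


The answer is 2*log(z - 5) - 5*log(z - 3) - log(z + 3) + 5*log(z + 4) - 3*atan(z/2)/2 + 4*atan(z).
Step 1. Rewrite: now ∫((-38*z**2 - 3*z - 104)/(z**4 + z**3 - 8*z**2 + 4*z - 48)) dz + ∫((z**3 + 15*z**2 - 7*z - 49)/(z**4 - 2*z**3 - 14*z**2 - 2*z - 15)) dz.
Step 2. Decompose ∫((-38*z**2 - 3*z - 104)/(z**4 + z**3 - 8*z**2 + 4*z - 48)) dz by partial fractions, (-38*z**2 - 3*z - 104)/(z**4 + z**3 - 8*z**2 + 4*z - 48) = -3/(z**2 + 4) + 5/(z + 4) - 5/(z - 3): now ∫((z**3 + 15*z**2 - 7*z - 49)/(z**4 - 2*z**3 - 14*z**2 - 2*z - 15)) dz + ∫(-5/(z - 3)) dz + ∫(5/(z + 4)) dz + ∫(-3/(z**2 + 4)) dz.
Step 3. Evaluate the standard form [assuming z > 3]: now -5*log(z - 3) + ∫((z**3 + 15*z**2 - 7*z - 49)/(z**4 - 2*z**3 - 14*z**2 - 2*z - 15)) dz + ∫(5/(z + 4)) dz + ∫(-3/(z**2 + 4)) dz.
Step 4. Evaluate the standard form [assuming z > -4]: now -5*log(z - 3) + 5*log(z + 4) + ∫((z**3 + 15*z**2 - 7*z - 49)/(z**4 - 2*z**3 - 14*z**2 - 2*z - 15)) dz + ∫(-3/(z**2 + 4)) dz.
Step 5. Evaluate the standard form: now -5*log(z - 3) + 5*log(z + 4) - 3*atan(z/2)/2 + ∫((z**3 + 15*z**2 - 7*z - 49)/(z**4 - 2*z**3 - 14*z**2 - 2*z - 15)) dz.
Step 6. Decompose ∫((z**3 + 15*z**2 - 7*z - 49)/(z**4 - 2*z**3 - 14*z**2 - 2*z - 15)) dz by partial fractions, (z**3 + 15*z**2 - 7*z - 49)/(z**4 - 2*z**3 - 14*z**2 - 2*z - 15) = 4/(z**2 + 1) - 1/(z + 3) + 2/(z - 5): now -5*log(z - 3) + 5*log(z + 4) - 3*atan(z/2)/2 + ∫(2/(z - 5)) dz + ∫(-1/(z + 3)) dz + ∫(4/(z**2 + 1)) dz.
Step 7. Evaluate the standard form [assuming z > 5]: now 2*log(z - 5) - 5*log(z - 3) + 5*log(z + 4) - 3*atan(z/2)/2 + ∫(-1/(z + 3)) dz + ∫(4/(z**2 + 1)) dz.
Step 8. Evaluate the standard form [assuming z > -3]: now 2*log(z - 5) - 5*log(z - 3) - log(z + 3) + 5*log(z + 4) - 3*atan(z/2)/2 + ∫(4/(z**2 + 1)) dz.
Step 9. Evaluate the standard form: now 2*log(z - 5) - 5*log(z - 3) - log(z + 3) + 5*log(z + 4) - 3*atan(z/2)/2 + 4*atan(z).
Answer: 2*log(z - 5) - 5*log(z - 3) - log(z + 3) + 5*log(z + 4) - 3*atan(z/2)/2 + 4*atan(z).


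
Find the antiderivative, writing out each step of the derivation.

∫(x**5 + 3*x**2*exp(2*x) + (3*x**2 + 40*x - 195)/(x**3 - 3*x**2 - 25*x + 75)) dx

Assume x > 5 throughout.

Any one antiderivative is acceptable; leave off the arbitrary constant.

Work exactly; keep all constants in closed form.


Step 1. Rewrite: now ∫(x**5) dx + ∫(3*x**2*exp(2*x)) dx + ∫((3*x**2 + 40*x - 195)/(x**3 - 3*x**2 - 25*x + 75)) dx.
Step 2. Decompose ∫((3*x**2 + 40*x - 195)/(x**3 - 3*x**2 - 25*x + 75)) dx by partial fractions, (3*x**2 + 40*x - 195)/(x**3 - 3*x**2 - 25*x + 75) = -4/(x + 5) + 3/(x - 3) + 4/(x - 5): now ∫(x**5) dx + ∫(3*x**2*exp(2*x)) dx + ∫(4/(x - 5)) dx + ∫(3/(x - 3)) dx + ∫(-4/(x + 5)) dx.
Step 3. Evaluate the standard form [assuming x > -5]: now -4*log(x + 5) + ∫(x**5) dx + ∫(3*x**2*exp(2*x)) dx + ∫(4/(x - 5)) dx + ∫(3/(x - 3)) dx.
Step 4. Evaluate the standard form [assuming x > 5]: now 4*log(x - 5) - 4*log(x + 5) + ∫(x**5) dx + ∫(3*x**2*exp(2*x)) dx + ∫(3/(x - 3)) dx.
Step 5. Evaluate the standard form [assuming x > 3]: now 4*log(x - 5) + 3*log(x - 3) - 4*log(x + 5) + ∫(x**5) dx + ∫(3*x**2*exp(2*x)) dx.
Step 6. Integrate ∫(3*x**2*exp(2*x)) dx by parts with u = x**2, dv = (3*exp(2*x)) dx, so v = 3*exp(2*x)/2: now 3*x**2*exp(2*x)/2 + 4*log(x - 5) + 3*log(x - 3) - 4*log(x + 5) + ∫(x**5) dx + ∫(-3*x*exp(2*x)) dx.
Step 7. Integrate ∫(-3*x*exp(2*x)) dx by parts with u = x, dv = (-3*exp(2*x)) dx, so v = -3*exp(2*x)/2: now 3*x**2*exp(2*x)/2 - 3*x*exp(2*x)/2 + 4*log(x - 5) + 3*log(x - 3) - 4*log(x + 5) + ∫(x**5) dx + ∫(3*exp(2*x)/2) dx.
Step 8. Evaluate the standard form: now 3*x**2*exp(2*x)/2 - 3*x*exp(2*x)/2 + 3*exp(2*x)/4 + 4*log(x - 5) + 3*log(x - 3) - 4*log(x + 5) + ∫(x**5) dx.
Step 9. Evaluate the standard form: now x**6/6 + 3*x**2*exp(2*x)/2 - 3*x*exp(2*x)/2 + 3*exp(2*x)/4 + 4*log(x - 5) + 3*log(x - 3) - 4*log(x + 5).
Answer: x**6/6 + 3*x**2*exp(2*x)/2 - 3*x*exp(2*x)/2 + 3*exp(2*x)/4 + 4*log(x - 5) + 3*log(x - 3) - 4*log(x + 5).


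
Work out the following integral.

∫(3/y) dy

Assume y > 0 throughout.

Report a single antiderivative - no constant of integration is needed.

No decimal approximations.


Answer: 3*log(y).


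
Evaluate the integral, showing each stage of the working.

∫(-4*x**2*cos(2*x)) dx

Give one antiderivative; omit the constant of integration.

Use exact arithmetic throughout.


Step 1. Integrate ∫(-4*x**2*cos(2*x)) dx by parts with u = x**2, dv = (-4*cos(2*x)) dx, so v = -2*sin(2*x): now -2*x**2*sin(2*x) + ∫(4*x*sin(2*x)) dx.
Step 2. Integrate ∫(4*x*sin(2*x)) dx by parts with u = x, dv = (4*sin(2*x)) dx, so v = -2*cos(2*x): now -2*x**2*sin(2*x) - 2*x*cos(2*x) + ∫(2*cos(2*x)) dx.
Step 3. Evaluate the standard form: now -2*x**2*sin(2*x) - 2*x*cos(2*x) + sin(2*x).
Answer: -2*x**2*sin(2*x) - 2*x*cos(2*x) + sin(2*x).


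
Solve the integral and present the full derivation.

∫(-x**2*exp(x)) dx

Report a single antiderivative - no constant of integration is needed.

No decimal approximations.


Step 1. Integrate ∫(-x**2*exp(x)) dx by parts with u = x**2, dv = (-exp(x)) dx, so v = -exp(x): now -x**2*exp(x) + ∫(2*x*exp(x)) dx.
Step 2. Integrate ∫(2*x*exp(x)) dx by parts with u = x, dv = (2*exp(x)) dx, so v = 2*exp(x): now -x**2*exp(x) + 2*x*exp(x) + ∫(-2*exp(x)) dx.
Step 3. Evaluate the standard form: now -x**2*exp(x) + 2*x*exp(x) - 2*exp(x).
Answer: -x**2*exp(x) + 2*x*exp(x) - 2*exp(x).


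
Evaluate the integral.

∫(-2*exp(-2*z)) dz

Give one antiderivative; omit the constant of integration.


Answer: exp(-2*z).


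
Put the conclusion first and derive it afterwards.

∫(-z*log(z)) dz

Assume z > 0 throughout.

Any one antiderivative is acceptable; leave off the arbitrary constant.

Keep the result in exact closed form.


The answer is -z**2*log(z)/2 + z**2/4.
Step 1. Integrate ∫(-z*log(z)) dz by parts with u = log(z), dv = (-z) dz, so v = -z**2/2 [assuming z > 0]: now -z**2*log(z)/2 + ∫(z/2) dz.
Step 2. Evaluate the standard form: now -z**2*log(z)/2 + z**2/4.
Answer: -z**2*log(z)/2 + z**2/4.


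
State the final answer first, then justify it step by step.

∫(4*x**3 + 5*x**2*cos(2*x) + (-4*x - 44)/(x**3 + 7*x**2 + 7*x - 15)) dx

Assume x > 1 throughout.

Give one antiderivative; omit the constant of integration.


The answer is x**4 + 5*x**2*sin(2*x)/2 + 5*x*cos(2*x)/2 - 2*log(x - 1) + 4*log(x + 3) - 2*log(x + 5) - 5*sin(2*x)/4.
Step 1. Rewrite: now ∫(4*x**3) dx + ∫(5*x**2*cos(2*x)) dx + ∫((-4*x - 44)/(x**3 + 7*x**2 + 7*x - 15)) dx.
Step 2. Evaluate the standard form: now x**4 + ∫(5*x**2*cos(2*x)) dx + ∫((-4*x - 44)/(x**3 + 7*x**2 + 7*x - 15)) dx.
Step 3. Decompose ∫((-4*x - 44)/(x**3 + 7*x**2 + 7*x - 15)) dx by partial fractions, (-4*x - 44)/(x**3 + 7*x**2 + 7*x - 15) = -2/(x + 5) + 4/(x + 3) - 2/(x - 1): now x**4 + ∫(5*x**2*cos(2*x)) dx + ∫(-2/(x - 1)) dx + ∫(4/(x + 3)) dx + ∫(-2/(x + 5)) dx.
Step 4. Evaluate the standard form [assuming x > -5]: now x**4 - 2*log(x + 5) + ∫(5*x**2*cos(2*x)) dx + ∫(-2/(x - 1)) dx + ∫(4/(x + 3)) dx.
Step 5. Evaluate the standard form [assuming x > -3]: now x**4 + 4*log(x + 3) - 2*log(x + 5) + ∫(5*x**2*cos(2*x)) dx + ∫(-2/(x - 1)) dx.
Step 6. Evaluate the standard form [assuming x > 1]: now x**4 - 2*log(x - 1) + 4*log(x + 3) - 2*log(x + 5) + ∫(5*x**2*cos(2*x)) dx.
Step 7. Integrate ∫(5*x**2*cos(2*x)) dx by parts with u = x**2, dv = (5*cos(2*x)) dx, so v = 5*sin(2*x)/2: now x**4 + 5*x**2*sin(2*x)/2 - 2*log(x - 1) + 4*log(x + 3) - 2*log(x + 5) + ∫(-5*x*sin(2*x)) dx.
Step 8. Integrate ∫(-5*x*sin(2*x)) dx by parts with u = x, dv = (-5*sin(2*x)) dx, so v = 5*cos(2*x)/2: now x**4 + 5*x**2*sin(2*x)/2 + 5*x*cos(2*x)/2 - 2*log(x - 1) + 4*log(x + 3) - 2*log(x + 5) + ∫(-5*cos(2*x)/2) dx.
Step 9. Evaluate the standard form: now x**4 + 5*x**2*sin(2*x)/2 + 5*x*cos(2*x)/2 - 2*log(x - 1) + 4*log(x + 3) - 2*log(x + 5) - 5*sin(2*x)/4.
Answer: x**4 + 5*x**2*sin(2*x)/2 + 5*x*cos(2*x)/2 - 2*log(x - 1) + 4*log(x + 3) - 2*log(x + 5) - 5*sin(2*x)/4.


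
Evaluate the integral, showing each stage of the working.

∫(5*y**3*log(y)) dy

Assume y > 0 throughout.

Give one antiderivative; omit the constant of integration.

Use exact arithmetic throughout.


Step 1. Integrate ∫(5*y**3*log(y)) dy by parts with u = log(y), dv = (5*y**3) dy, so v = 5*y**4/4 [assuming y > 0]: now 5*y**4*log(y)/4 + ∫(-5*y**3/4) dy.
Step 2. Evaluate the standard form: now 5*y**4*log(y)/4 - 5*y**4/16.
Answer: 5*y**4*log(y)/4 - 5*y**4/16.


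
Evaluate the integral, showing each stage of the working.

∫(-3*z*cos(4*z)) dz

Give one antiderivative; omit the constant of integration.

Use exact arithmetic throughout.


Step 1. Integrate ∫(-3*z*cos(4*z)) dz by parts with u = z, dv = (-3*cos(4*z)) dz, so v = -3*sin(4*z)/4: now -3*z*sin(4*z)/4 + ∫(3*sin(4*z)/4) dz.
Step 2. Evaluate the standard form: now -3*z*sin(4*z)/4 - 3*cos(4*z)/16.
Answer: -3*z*sin(4*z)/4 - 3*cos(4*z)/16.


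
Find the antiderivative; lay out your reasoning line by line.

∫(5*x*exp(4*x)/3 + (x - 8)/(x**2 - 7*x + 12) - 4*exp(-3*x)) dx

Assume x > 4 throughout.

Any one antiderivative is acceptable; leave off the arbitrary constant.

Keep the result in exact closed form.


Step 1. Rewrite: now ∫(5*x*exp(4*x)/3) dx + ∫((x - 8)/(x**2 - 7*x + 12)) dx + ∫(-4*exp(-3*x)) dx.
Step 2. Evaluate the standard form: now ∫(5*x*exp(4*x)/3) dx + ∫((x - 8)/(x**2 - 7*x + 12)) dx + 4*exp(-3*x)/3.
Step 3. Decompose ∫((x - 8)/(x**2 - 7*x + 12)) dx by partial fractions, (x - 8)/(x**2 - 7*x + 12) = 5/(x - 3) - 4/(x - 4): now ∫(5*x*exp(4*x)/3) dx + ∫(-4/(x - 4)) dx + ∫(5/(x - 3)) dx + 4*exp(-3*x)/3.
Step 4. Evaluate the standard form [assuming x > 3]: now 5*log(x - 3) + ∫(5*x*exp(4*x)/3) dx + ∫(-4/(x - 4)) dx + 4*exp(-3*x)/3.
Step 5. Evaluate the standard form [assuming x > 4]: now -4*log(x - 4) + 5*log(x - 3) + ∫(5*x*exp(4*x)/3) dx + 4*exp(-3*x)/3.
Step 6. Integrate ∫(5*x*exp(4*x)/3) dx by parts with u = x, dv = (5*exp(4*x)/3) dx, so v = 5*exp(4*x)/12: now 5*x*exp(4*x)/12 - 4*log(x - 4) + 5*log(x - 3) + ∫(-5*exp(4*x)/12) dx + 4*exp(-3*x)/3.
Step 7. Evaluate the standard form: now 5*x*exp(4*x)/12 - 5*exp(4*x)/48 - 4*log(x - 4) + 5*log(x - 3) + 4*exp(-3*x)/3.
Answer: 5*x*exp(4*x)/12 - 5*exp(4*x)/48 - 4*log(x - 4) + 5*log(x - 3) + 4*exp(-3*x)/3.


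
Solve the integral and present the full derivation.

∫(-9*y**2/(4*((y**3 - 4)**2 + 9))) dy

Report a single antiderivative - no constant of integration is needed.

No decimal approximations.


Step 1. Substitute u = y**3 - 4, turning ∫(-9*y**2/(4*((y**3 - 4)**2 + 9))) dy into ∫(-3/(4*(u**2 + 9))) du: now ∫(-3/(4*(u**2 + 9))) du.
Step 2. Evaluate the standard form: now -atan(u/3)/4.
Step 3. Substitute back u = y**3 - 4: now -atan(y**3/3 - 4/3)/4.
Answer: -atan(y**3/3 - 4/3)/4.


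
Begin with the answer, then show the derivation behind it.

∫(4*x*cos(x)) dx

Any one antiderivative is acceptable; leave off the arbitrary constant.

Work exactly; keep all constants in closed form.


The answer is 4*x*sin(x) + 4*cos(x).
Step 1. Integrate ∫(4*x*cos(x)) dx by parts with u = x, dv = (4*cos(x)) dx, so v = 4*sin(x): now 4*x*sin(x) + ∫(-4*sin(x)) dx.
Step 2. Evaluate the standard form: now 4*x*sin(x) + 4*cos(x).
Answer: 4*x*sin(x) + 4*cos(x).


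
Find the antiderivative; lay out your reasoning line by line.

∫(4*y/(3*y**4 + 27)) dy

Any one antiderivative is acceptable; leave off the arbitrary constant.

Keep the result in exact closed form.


Step 1. Substitute u = y**2, turning ∫(4*y/(3*y**4 + 27)) dy into ∫(2/(3*(u**2 + 9))) du: now ∫(2/(3*(u**2 + 9))) du.
Step 2. Evaluate the standard form: now 2*atan(u/3)/9.
Step 3. Substitute back u = y**2: now 2*atan(y**2/3)/9.
Answer: 2*atan(y**2/3)/9.


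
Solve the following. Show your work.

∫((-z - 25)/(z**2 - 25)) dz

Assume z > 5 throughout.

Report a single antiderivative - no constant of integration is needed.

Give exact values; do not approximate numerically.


Step 1. Decompose ∫((-z - 25)/(z**2 - 25)) dz by partial fractions, (-z - 25)/(z**2 - 25) = 2/(z + 5) - 3/(z - 5): now ∫(-3/(z - 5)) dz + ∫(2/(z + 5)) dz.
Step 2. Evaluate the standard form [assuming z > -5]: now 2*log(z + 5) + ∫(-3/(z - 5)) dz.
Step 3. Evaluate the standard form [assuming z > 5]: now -3*log(z - 5) + 2*log(z + 5).
Answer: -3*log(z - 5) + 2*log(z + 5).


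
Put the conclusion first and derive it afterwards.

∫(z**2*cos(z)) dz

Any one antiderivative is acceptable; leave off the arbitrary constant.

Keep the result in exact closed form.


The answer is z**2*sin(z) + 2*z*cos(z) - 2*sin(z).
Step 1. Integrate ∫(z**2*cos(z)) dz by parts with u = z**2, dv = (cos(z)) dz, so v = sin(z): now z**2*sin(z) + ∫(-2*z*sin(z)) dz.
Step 2. Integrate ∫(-2*z*sin(z)) dz by parts with u = z, dv = (-2*sin(z)) dz, so v = 2*cos(z): now z**2*sin(z) + 2*z*cos(z) + ∫(-2*cos(z)) dz.
Step 3. Evaluate the standard form: now z**2*sin(z) + 2*z*cos(z) - 2*sin(z).
Answer: z**2*sin(z) + 2*z*cos(z) - 2*sin(z).


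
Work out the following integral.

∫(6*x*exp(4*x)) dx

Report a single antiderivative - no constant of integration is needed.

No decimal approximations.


Answer: 3*x*exp(4*x)/2 - 3*exp(4*x)/8.


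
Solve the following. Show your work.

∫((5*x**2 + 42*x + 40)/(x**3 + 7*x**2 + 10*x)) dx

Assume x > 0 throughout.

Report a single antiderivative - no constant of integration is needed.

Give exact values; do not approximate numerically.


Step 1. Decompose ∫((5*x**2 + 42*x + 40)/(x**3 + 7*x**2 + 10*x)) dx by partial fractions, (5*x**2 + 42*x + 40)/(x**3 + 7*x**2 + 10*x) = -3/(x + 5) + 4/(x + 2) + 4/x: now ∫(4/x) dx + ∫(4/(x + 2)) dx + ∫(-3/(x + 5)) dx.
Step 2. Evaluate the standard form [assuming x > 0]: now 4*log(x) + ∫(4/(x + 2)) dx + ∫(-3/(x + 5)) dx.
Step 3. Evaluate the standard form [assuming x > -2]: now 4*log(x) + 4*log(x + 2) + ∫(-3/(x + 5)) dx.
Step 4. Evaluate the standard form [assuming x > -5]: now 4*log(x) + 4*log(x + 2) - 3*log(x + 5).
Answer: 4*log(x) + 4*log(x + 2) - 3*log(x + 5).


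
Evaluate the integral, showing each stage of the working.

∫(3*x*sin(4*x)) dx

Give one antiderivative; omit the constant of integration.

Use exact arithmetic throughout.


Step 1. Integrate ∫(3*x*sin(4*x)) dx by parts with u = x, dv = (3*sin(4*x)) dx, so v = -3*cos(4*x)/4: now -3*x*cos(4*x)/4 + ∫(3*cos(4*x)/4) dx.
Step 2. Evaluate the standard form: now -3*x*cos(4*x)/4 + 3*sin(4*x)/16.
Answer: -3*x*cos(4*x)/4 + 3*sin(4*x)/16.


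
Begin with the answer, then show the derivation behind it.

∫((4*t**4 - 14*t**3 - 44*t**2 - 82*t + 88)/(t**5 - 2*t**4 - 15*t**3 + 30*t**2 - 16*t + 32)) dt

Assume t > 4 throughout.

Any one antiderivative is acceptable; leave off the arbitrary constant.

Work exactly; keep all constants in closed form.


The answer is -3*log(t - 4) + 5*log(t - 2) + 2*log(t + 4) + 4*atan(t).
Step 1. Decompose ∫((4*t**4 - 14*t**3 - 44*t**2 - 82*t + 88)/(t**5 - 2*t**4 - 15*t**3 + 30*t**2 - 16*t + 32)) dt by partial fractions, (4*t**4 - 14*t**3 - 44*t**2 - 82*t + 88)/(t**5 - 2*t**4 - 15*t**3 + 30*t**2 - 16*t + 32) = 4/(t**2 + 1) + 2/(t + 4) + 5/(t - 2) - 3/(t - 4): now ∫(-3/(t - 4)) dt + ∫(5/(t - 2)) dt + ∫(2/(t + 4)) dt + ∫(4/(t**2 + 1)) dt.
Step 2. Evaluate the standard form [assuming t > -4]: now 2*log(t + 4) + ∫(-3/(t - 4)) dt + ∫(5/(t - 2)) dt + ∫(4/(t**2 + 1)) dt.
Step 3. Evaluate the standard form [assuming t > 2]: now 5*log(t - 2) + 2*log(t + 4) + ∫(-3/(t - 4)) dt + ∫(4/(t**2 + 1)) dt.
Step 4. Evaluate the standard form [assuming t > 4]: now -3*log(t - 4) + 5*log(t - 2) + 2*log(t + 4) + ∫(4/(t**2 + 1)) dt.
Step 5. Evaluate the standard form: now -3*log(t - 4) + 5*log(t - 2) + 2*log(t + 4) + 4*atan(t).
Answer: -3*log(t - 4) + 5*log(t - 2) + 2*log(t + 4) + 4*atan(t).


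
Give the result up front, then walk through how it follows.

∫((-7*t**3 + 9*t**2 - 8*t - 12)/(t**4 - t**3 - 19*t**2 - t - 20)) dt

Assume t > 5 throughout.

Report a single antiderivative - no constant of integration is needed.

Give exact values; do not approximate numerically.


The answer is -3*log(t - 5) - 4*log(t + 4) + atan(t).
Step 1. Decompose ∫((-7*t**3 + 9*t**2 - 8*t - 12)/(t**4 - t**3 - 19*t**2 - t - 20)) dt by partial fractions, (-7*t**3 + 9*t**2 - 8*t - 12)/(t**4 - t**3 - 19*t**2 - t - 20) = 1/(t**2 + 1) - 4/(t + 4) - 3/(t - 5): now ∫(-3/(t - 5)) dt + ∫(-4/(t + 4)) dt + ∫(1/(t**2 + 1)) dt.
Step 2. Evaluate the standard form [assuming t > -4]: now -4*log(t + 4) + ∫(-3/(t - 5)) dt + ∫(1/(t**2 + 1)) dt.
Step 3. Evaluate the standard form [assuming t > 5]: now -3*log(t - 5) - 4*log(t + 4) + ∫(1/(t**2 + 1)) dt.
Step 4. Evaluate the standard form: now -3*log(t - 5) - 4*log(t + 4) + atan(t).
Answer: -3*log(t - 5) - 4*log(t + 4) + atan(t).


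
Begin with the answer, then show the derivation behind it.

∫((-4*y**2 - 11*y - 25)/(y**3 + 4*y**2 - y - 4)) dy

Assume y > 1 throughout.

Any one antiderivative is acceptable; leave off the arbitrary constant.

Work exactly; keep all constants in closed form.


The answer is -4*log(y - 1) + 3*log(y + 1) - 3*log(y + 4).
Step 1. Decompose ∫((-4*y**2 - 11*y - 25)/(y**3 + 4*y**2 - y - 4)) dy by partial fractions, (-4*y**2 - 11*y - 25)/(y**3 + 4*y**2 - y - 4) = -3/(y + 4) + 3/(y + 1) - 4/(y - 1): now ∫(-4/(y - 1)) dy + ∫(3/(y + 1)) dy + ∫(-3/(y + 4)) dy.
Step 2. Evaluate the standard form [assuming y > -1]: now 3*log(y + 1) + ∫(-4/(y - 1)) dy + ∫(-3/(y + 4)) dy.
Step 3. Evaluate the standard form [assuming y > -4]: now 3*log(y + 1) - 3*log(y + 4) + ∫(-4/(y - 1)) dy.
Step 4. Evaluate the standard form [assuming y > 1]: now -4*log(y - 1) + 3*log(y + 1) - 3*log(y + 4).
Answer: -4*log(y - 1) + 3*log(y + 1) - 3*log(y + 4).


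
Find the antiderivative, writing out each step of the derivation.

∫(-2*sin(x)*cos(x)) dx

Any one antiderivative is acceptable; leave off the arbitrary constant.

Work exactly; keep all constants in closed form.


Step 1. Substitute u = sin(x), turning ∫(-2*sin(x)*cos(x)) dx into ∫(-2*u) du: now ∫(-2*u) du.
Step 2. Evaluate the standard form: now -u**2.
Step 3. Substitute back u = sin(x): now -sin(x)**2.
Answer: -sin(x)**2.


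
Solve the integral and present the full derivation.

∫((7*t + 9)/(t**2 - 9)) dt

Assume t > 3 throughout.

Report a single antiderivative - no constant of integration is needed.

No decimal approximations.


Step 1. Decompose ∫((7*t + 9)/(t**2 - 9)) dt by partial fractions, (7*t + 9)/(t**2 - 9) = 2/(t + 3) + 5/(t - 3): now ∫(5/(t - 3)) dt + ∫(2/(t + 3)) dt.
Step 2. Evaluate the standard form [assuming t > -3]: now 2*log(t + 3) + ∫(5/(t - 3)) dt.
Step 3. Evaluate the standard form [assuming t > 3]: now 5*log(t - 3) + 2*log(t + 3).
Answer: 5*log(t - 3) + 2*log(t + 3).


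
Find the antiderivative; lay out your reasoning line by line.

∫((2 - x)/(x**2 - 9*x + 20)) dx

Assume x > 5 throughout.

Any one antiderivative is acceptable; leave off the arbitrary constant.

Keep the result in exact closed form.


Step 1. Decompose ∫((2 - x)/(x**2 - 9*x + 20)) dx by partial fractions, (2 - x)/(x**2 - 9*x + 20) = 2/(x - 4) - 3/(x - 5): now ∫(-3/(x - 5)) dx + ∫(2/(x - 4)) dx.
Step 2. Evaluate the standard form [assuming x > 4]: now 2*log(x - 4) + ∫(-3/(x - 5)) dx.
Step 3. Evaluate the standard form [assuming x > 5]: now -3*log(x - 5) + 2*log(x - 4).
Answer: -3*log(x - 5) + 2*log(x - 4).


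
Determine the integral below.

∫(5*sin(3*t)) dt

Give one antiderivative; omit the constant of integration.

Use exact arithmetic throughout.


Answer: -5*cos(3*t)/3.


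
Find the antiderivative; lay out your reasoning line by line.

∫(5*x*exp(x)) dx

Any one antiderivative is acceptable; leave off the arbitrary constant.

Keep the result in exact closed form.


Step 1. Integrate ∫(5*x*exp(x)) dx by parts with u = x, dv = (5*exp(x)) dx, so v = 5*exp(x): now 5*x*exp(x) + ∫(-5*exp(x)) dx.
Step 2. Evaluate the standard form: now 5*x*exp(x) - 5*exp(x).
Answer: 5*x*exp(x) - 5*exp(x).


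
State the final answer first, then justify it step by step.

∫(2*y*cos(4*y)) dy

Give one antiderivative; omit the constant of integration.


The answer is y*sin(4*y)/2 + cos(4*y)/8.
Step 1. Integrate ∫(2*y*cos(4*y)) dy by parts with u = y, dv = (2*cos(4*y)) dy, so v = sin(4*y)/2: now y*sin(4*y)/2 + ∫(-sin(4*y)/2) dy.
Step 2. Evaluate the standard form: now y*sin(4*y)/2 + cos(4*y)/8.
Answer: y*sin(4*y)/2 + cos(4*y)/8.


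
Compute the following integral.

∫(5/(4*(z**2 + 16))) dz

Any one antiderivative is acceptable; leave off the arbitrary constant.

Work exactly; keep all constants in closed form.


Answer: 5*atan(z/4)/16.


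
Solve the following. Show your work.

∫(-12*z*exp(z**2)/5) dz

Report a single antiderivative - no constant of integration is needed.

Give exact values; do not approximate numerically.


Step 1. Substitute u = z**2, turning ∫(-12*z*exp(z**2)/5) dz into ∫(-6*exp(u)/5) du: now ∫(-6*exp(u)/5) du.
Step 2. Evaluate the standard form: now -6*exp(u)/5.
Step 3. Substitute back u = z**2: now -6*exp(z**2)/5.
Answer: -6*exp(z**2)/5.


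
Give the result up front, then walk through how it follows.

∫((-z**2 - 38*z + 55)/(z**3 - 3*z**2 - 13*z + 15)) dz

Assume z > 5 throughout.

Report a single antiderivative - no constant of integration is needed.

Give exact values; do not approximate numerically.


The answer is -5*log(z - 5) - log(z - 1) + 5*log(z + 3).
Step 1. Decompose ∫((-z**2 - 38*z + 55)/(z**3 - 3*z**2 - 13*z + 15)) dz by partial fractions, (-z**2 - 38*z + 55)/(z**3 - 3*z**2 - 13*z + 15) = 5/(z + 3) - 1/(z - 1) - 5/(z - 5): now ∫(-5/(z - 5)) dz + ∫(-1/(z - 1)) dz + ∫(5/(z + 3)) dz.
Step 2. Evaluate the standard form [assuming z > -3]: now 5*log(z + 3) + ∫(-5/(z - 5)) dz + ∫(-1/(z - 1)) dz.
Step 3. Evaluate the standard form [assuming z > 1]: now -log(z - 1) + 5*log(z + 3) + ∫(-5/(z - 5)) dz.
Step 4. Evaluate the standard form [assuming z > 5]: now -5*log(z - 5) - log(z - 1) + 5*log(z + 3).
Answer: -5*log(z - 5) - log(z - 1) + 5*log(z + 3).


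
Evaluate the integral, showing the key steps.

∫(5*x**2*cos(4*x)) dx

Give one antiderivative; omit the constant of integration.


Step 1. Integrate ∫(5*x**2*cos(4*x)) dx by parts with u = x**2, dv = (5*cos(4*x)) dx, so v = 5*sin(4*x)/4: now 5*x**2*sin(4*x)/4 + ∫(-5*x*sin(4*x)/2) dx.
Step 2. Integrate ∫(-5*x*sin(4*x)/2) dx by parts with u = x, dv = (-5*sin(4*x)/2) dx, so v = 5*cos(4*x)/8: now 5*x**2*sin(4*x)/4 + 5*x*cos(4*x)/8 + ∫(-5*cos(4*x)/8) dx.
Step 3. Evaluate the standard form: now 5*x**2*sin(4*x)/4 + 5*x*cos(4*x)/8 - 5*sin(4*x)/32.
Answer: 5*x**2*sin(4*x)/4 + 5*x*cos(4*x)/8 - 5*sin(4*x)/32.


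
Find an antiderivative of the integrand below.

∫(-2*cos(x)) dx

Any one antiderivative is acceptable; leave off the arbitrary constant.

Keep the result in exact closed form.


Answer: -2*sin(x).


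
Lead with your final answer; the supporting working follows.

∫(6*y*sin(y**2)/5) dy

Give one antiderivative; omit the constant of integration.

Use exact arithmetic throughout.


The answer is -3*cos(y**2)/5.
Step 1. Substitute u = y**2, turning ∫(6*y*sin(y**2)/5) dy into ∫(3*sin(u)/5) du: now ∫(3*sin(u)/5) du.
Step 2. Evaluate the standard form: now -3*cos(u)/5.
Step 3. Substitute back u = y**2: now -3*cos(y**2)/5.
Answer: -3*cos(y**2)/5.


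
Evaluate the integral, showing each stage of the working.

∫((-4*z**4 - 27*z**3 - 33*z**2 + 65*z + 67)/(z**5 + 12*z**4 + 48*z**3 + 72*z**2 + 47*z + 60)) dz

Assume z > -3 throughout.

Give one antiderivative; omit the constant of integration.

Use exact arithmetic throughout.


Step 1. Decompose ∫((-4*z**4 - 27*z**3 - 33*z**2 + 65*z + 67)/(z**5 + 12*z**4 + 48*z**3 + 72*z**2 + 47*z + 60)) dz by partial fractions, (-4*z**4 - 27*z**3 - 33*z**2 + 65*z + 67)/(z**5 + 12*z**4 + 48*z**3 + 72*z**2 + 47*z + 60) = 2/(z**2 + 1) - 4/(z + 5) + 1/(z + 4) - 1/(z + 3): now ∫(-1/(z + 3)) dz + ∫(1/(z + 4)) dz + ∫(-4/(z + 5)) dz + ∫(2/(z**2 + 1)) dz.
Step 2. Evaluate the standard form [assuming z > -3]: now -log(z + 3) + ∫(1/(z + 4)) dz + ∫(-4/(z + 5)) dz + ∫(2/(z**2 + 1)) dz.
Step 3. Evaluate the standard form [assuming z > -4]: now -log(z + 3) + log(z + 4) + ∫(-4/(z + 5)) dz + ∫(2/(z**2 + 1)) dz.
Step 4. Evaluate the standard form [assuming z > -5]: now -log(z + 3) + log(z + 4) - 4*log(z + 5) + ∫(2/(z**2 + 1)) dz.
Step 5. Evaluate the standard form: now -log(z + 3) + log(z + 4) - 4*log(z + 5) + 2*atan(z).
Answer: -log(z + 3) + log(z + 4) - 4*log(z + 5) + 2*atan(z).


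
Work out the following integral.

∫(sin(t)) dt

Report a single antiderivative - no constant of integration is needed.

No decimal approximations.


Answer: -cos(t).


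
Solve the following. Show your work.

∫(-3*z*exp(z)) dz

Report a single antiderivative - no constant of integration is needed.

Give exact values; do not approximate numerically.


Step 1. Integrate ∫(-3*z*exp(z)) dz by parts with u = z, dv = (-3*exp(z)) dz, so v = -3*exp(z): now -3*z*exp(z) + ∫(3*exp(z)) dz.
Step 2. Evaluate the standard form: now -3*z*exp(z) + 3*exp(z).
Answer: -3*z*exp(z) + 3*exp(z).


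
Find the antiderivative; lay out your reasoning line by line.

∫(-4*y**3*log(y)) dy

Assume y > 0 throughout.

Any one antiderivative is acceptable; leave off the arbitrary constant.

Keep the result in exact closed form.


Step 1. Integrate ∫(-4*y**3*log(y)) dy by parts with u = log(y), dv = (-4*y**3) dy, so v = -y**4 [assuming y > 0]: now -y**4*log(y) + ∫(y**3) dy.
Step 2. Evaluate the standard form: now -y**4*log(y) + y**4/4.
Answer: -y**4*log(y) + y**4/4.


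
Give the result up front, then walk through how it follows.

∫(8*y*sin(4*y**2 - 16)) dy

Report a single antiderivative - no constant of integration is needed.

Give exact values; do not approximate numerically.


The answer is -cos(4*y**2 - 16).
Step 1. Substitute u = y**2 - 4, turning ∫(8*y*sin(4*y**2 - 16)) dy into ∫(4*sin(4*u)) du: now ∫(4*sin(4*u)) du.
Step 2. Evaluate the standard form: now -cos(4*u).
Step 3. Substitute back u = y**2 - 4: now -cos(4*y**2 - 16).
Answer: -cos(4*y**2 - 16).


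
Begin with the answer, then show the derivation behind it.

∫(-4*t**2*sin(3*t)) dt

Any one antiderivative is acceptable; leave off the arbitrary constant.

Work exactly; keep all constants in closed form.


The answer is 4*t**2*cos(3*t)/3 - 8*t*sin(3*t)/9 - 8*cos(3*t)/27.
Step 1. Integrate ∫(-4*t**2*sin(3*t)) dt by parts with u = t**2, dv = (-4*sin(3*t)) dt, so v = 4*cos(3*t)/3: now 4*t**2*cos(3*t)/3 + ∫(-8*t*cos(3*t)/3) dt.
Step 2. Integrate ∫(-8*t*cos(3*t)/3) dt by parts with u = t, dv = (-8*cos(3*t)/3) dt, so v = -8*sin(3*t)/9: now 4*t**2*cos(3*t)/3 - 8*t*sin(3*t)/9 + ∫(8*sin(3*t)/9) dt.
Step 3. Evaluate the standard form: now 4*t**2*cos(3*t)/3 - 8*t*sin(3*t)/9 - 8*cos(3*t)/27.
Answer: 4*t**2*cos(3*t)/3 - 8*t*sin(3*t)/9 - 8*cos(3*t)/27.


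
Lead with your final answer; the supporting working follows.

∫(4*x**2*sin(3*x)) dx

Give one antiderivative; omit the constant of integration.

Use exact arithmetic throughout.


The answer is -4*x**2*cos(3*x)/3 + 8*x*sin(3*x)/9 + 8*cos(3*x)/27.
Step 1. Integrate ∫(4*x**2*sin(3*x)) dx by parts with u = x**2, dv = (4*sin(3*x)) dx, so v = -4*cos(3*x)/3: now -4*x**2*cos(3*x)/3 + ∫(8*x*cos(3*x)/3) dx.
Step 2. Integrate ∫(8*x*cos(3*x)/3) dx by parts with u = x, dv = (8*cos(3*x)/3) dx, so v = 8*sin(3*x)/9: now -4*x**2*cos(3*x)/3 + 8*x*sin(3*x)/9 + ∫(-8*sin(3*x)/9) dx.
Step 3. Evaluate the standard form: now -4*x**2*cos(3*x)/3 + 8*x*sin(3*x)/9 + 8*cos(3*x)/27.
Answer: -4*x**2*cos(3*x)/3 + 8*x*sin(3*x)/9 + 8*cos(3*x)/27.


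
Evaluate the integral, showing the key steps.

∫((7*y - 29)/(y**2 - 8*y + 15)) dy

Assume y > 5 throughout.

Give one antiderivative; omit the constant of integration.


Step 1. Decompose ∫((7*y - 29)/(y**2 - 8*y + 15)) dy by partial fractions, (7*y - 29)/(y**2 - 8*y + 15) = 4/(y - 3) + 3/(y - 5): now ∫(3/(y - 5)) dy + ∫(4/(y - 3)) dy.
Step 2. Evaluate the standard form [assuming y > 5]: now 3*log(y - 5) + ∫(4/(y - 3)) dy.
Step 3. Evaluate the standard form [assuming y > 3]: now 3*log(y - 5) + 4*log(y - 3).
Answer: 3*log(y - 5) + 4*log(y - 3).


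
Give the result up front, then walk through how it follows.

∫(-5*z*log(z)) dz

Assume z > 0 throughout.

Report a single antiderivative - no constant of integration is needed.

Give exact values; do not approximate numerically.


The answer is -5*z**2*log(z)/2 + 5*z**2/4.
Step 1. Integrate ∫(-5*z*log(z)) dz by parts with u = log(z), dv = (-5*z) dz, so v = -5*z**2/2 [assuming z > 0]: now -5*z**2*log(z)/2 + ∫(5*z/2) dz.
Step 2. Evaluate the standard form: now -5*z**2*log(z)/2 + 5*z**2/4.
Answer: -5*z**2*log(z)/2 + 5*z**2/4.


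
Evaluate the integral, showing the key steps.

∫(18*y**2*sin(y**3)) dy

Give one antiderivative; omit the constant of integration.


Step 1. Substitute u = y**3, turning ∫(18*y**2*sin(y**3)) dy into ∫(6*sin(u)) du: now ∫(6*sin(u)) du.
Step 2. Evaluate the standard form: now -6*cos(u).
Step 3. Substitute back u = y**3: now -6*cos(y**3).
Answer: -6*cos(y**3).


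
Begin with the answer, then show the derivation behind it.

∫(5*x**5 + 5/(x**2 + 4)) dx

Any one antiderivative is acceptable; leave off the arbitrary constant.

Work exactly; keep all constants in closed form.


The answer is 5*x**6/6 + 5*atan(x/2)/2.
Step 1. Rewrite: now ∫(5*x**5) dx + ∫(5/(x**2 + 4)) dx.
Step 2. Evaluate the standard form: now 5*atan(x/2)/2 + ∫(5*x**5) dx.
Step 3. Evaluate the standard form: now 5*x**6/6 + 5*atan(x/2)/2.
Answer: 5*x**6/6 + 5*atan(x/2)/2.


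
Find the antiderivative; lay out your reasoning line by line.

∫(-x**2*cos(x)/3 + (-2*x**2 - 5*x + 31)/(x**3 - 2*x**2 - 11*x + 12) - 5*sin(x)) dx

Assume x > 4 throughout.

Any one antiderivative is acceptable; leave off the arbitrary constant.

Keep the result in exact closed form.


Step 1. Rewrite: now ∫(-x**2*cos(x)/3) dx + ∫((-2*x**2 - 5*x + 31)/(x**3 - 2*x**2 - 11*x + 12)) dx + ∫(-5*sin(x)) dx.
Step 2. Decompose ∫((-2*x**2 - 5*x + 31)/(x**3 - 2*x**2 - 11*x + 12)) dx by partial fractions, (-2*x**2 - 5*x + 31)/(x**3 - 2*x**2 - 11*x + 12) = 1/(x + 3) - 2/(x - 1) - 1/(x - 4): now ∫(-x**2*cos(x)/3) dx + ∫(-1/(x - 4)) dx + ∫(-2/(x - 1)) dx + ∫(1/(x + 3)) dx + ∫(-5*sin(x)) dx.
Step 3. Evaluate the standard form [assuming x > -3]: now log(x + 3) + ∫(-x**2*cos(x)/3) dx + ∫(-1/(x - 4)) dx + ∫(-2/(x - 1)) dx + ∫(-5*sin(x)) dx.
Step 4. Evaluate the standard form [assuming x > 4]: now -log(x - 4) + log(x + 3) + ∫(-x**2*cos(x)/3) dx + ∫(-2/(x - 1)) dx + ∫(-5*sin(x)) dx.
Step 5. Evaluate the standard form [assuming x > 1]: now -log(x - 4) - 2*log(x - 1) + log(x + 3) + ∫(-x**2*cos(x)/3) dx + ∫(-5*sin(x)) dx.
Step 6. Evaluate the standard form: now -log(x - 4) - 2*log(x - 1) + log(x + 3) + 5*cos(x) + ∫(-x**2*cos(x)/3) dx.
Step 7. Integrate ∫(-x**2*cos(x)/3) dx by parts with u = x**2, dv = (-cos(x)/3) dx, so v = -sin(x)/3: now -x**2*sin(x)/3 - log(x - 4) - 2*log(x - 1) + log(x + 3) + 5*cos(x) + ∫(2*x*sin(x)/3) dx.
Step 8. Integrate ∫(2*x*sin(x)/3) dx by parts with u = x, dv = (2*sin(x)/3) dx, so v = -2*cos(x)/3: now -x**2*sin(x)/3 - 2*x*cos(x)/3 - log(x - 4) - 2*log(x - 1) + log(x + 3) + 5*cos(x) + ∫(2*cos(x)/3) dx.
Step 9. Evaluate the standard form: now -x**2*sin(x)/3 - 2*x*cos(x)/3 - log(x - 4) - 2*log(x - 1) + log(x + 3) + 2*sin(x)/3 + 5*cos(x).
Answer: -x**2*sin(x)/3 - 2*x*cos(x)/3 - log(x - 4) - 2*log(x - 1) + log(x + 3) + 2*sin(x)/3 + 5*cos(x).


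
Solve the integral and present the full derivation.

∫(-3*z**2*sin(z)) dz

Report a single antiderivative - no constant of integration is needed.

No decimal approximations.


Step 1. Integrate ∫(-3*z**2*sin(z)) dz by parts with u = z**2, dv = (-3*sin(z)) dz, so v = 3*cos(z): now 3*z**2*cos(z) + ∫(-6*z*cos(z)) dz.
Step 2. Integrate ∫(-6*z*cos(z)) dz by parts with u = z, dv = (-6*cos(z)) dz, so v = -6*sin(z): now 3*z**2*cos(z) - 6*z*sin(z) + ∫(6*sin(z)) dz.
Step 3. Evaluate the standard form: now 3*z**2*cos(z) - 6*z*sin(z) - 6*cos(z).
Answer: 3*z**2*cos(z) - 6*z*sin(z) - 6*cos(z).


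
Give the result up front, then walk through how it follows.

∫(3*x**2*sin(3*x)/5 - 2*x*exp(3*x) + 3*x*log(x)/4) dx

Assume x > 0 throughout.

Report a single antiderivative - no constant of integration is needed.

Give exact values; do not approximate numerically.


The answer is 3*x**2*log(x)/8 - x**2*cos(3*x)/5 - 3*x**2/16 - 2*x*exp(3*x)/3 + 2*x*sin(3*x)/15 + 2*exp(3*x)/9 + 2*cos(3*x)/45.
Step 1. Rewrite: now ∫(-2*x*exp(3*x)) dx + ∫(3*x*log(x)/4) dx + ∫(3*x**2*sin(3*x)/5) dx.
Step 2. Integrate ∫(3*x**2*sin(3*x)/5) dx by parts with u = x**2, dv = (3*sin(3*x)/5) dx, so v = -cos(3*x)/5: now -x**2*cos(3*x)/5 + ∫(-2*x*exp(3*x)) dx + ∫(3*x*log(x)/4) dx + ∫(2*x*cos(3*x)/5) dx.
Step 3. Integrate ∫(2*x*cos(3*x)/5) dx by parts with u = x, dv = (2*cos(3*x)/5) dx, so v = 2*sin(3*x)/15: now -x**2*cos(3*x)/5 + 2*x*sin(3*x)/15 + ∫(-2*x*exp(3*x)) dx + ∫(3*x*log(x)/4) dx + ∫(-2*sin(3*x)/15) dx.
Step 4. Evaluate the standard form: now -x**2*cos(3*x)/5 + 2*x*sin(3*x)/15 + 2*cos(3*x)/45 + ∫(-2*x*exp(3*x)) dx + ∫(3*x*log(x)/4) dx.
Step 5. Integrate ∫(-2*x*exp(3*x)) dx by parts with u = x, dv = (-2*exp(3*x)) dx, so v = -2*exp(3*x)/3: now -x**2*cos(3*x)/5 - 2*x*exp(3*x)/3 + 2*x*sin(3*x)/15 + 2*cos(3*x)/45 + ∫(3*x*log(x)/4) dx + ∫(2*exp(3*x)/3) dx.
Step 6. Evaluate the standard form: now -x**2*cos(3*x)/5 - 2*x*exp(3*x)/3 + 2*x*sin(3*x)/15 + 2*exp(3*x)/9 + 2*cos(3*x)/45 + ∫(3*x*log(x)/4) dx.
Step 7. Integrate ∫(3*x*log(x)/4) dx by parts with u = log(x), dv = (3*x/4) dx, so v = 3*x**2/8 [assuming x > 0]: now 3*x**2*log(x)/8 - x**2*cos(3*x)/5 - 2*x*exp(3*x)/3 + 2*x*sin(3*x)/15 + 2*exp(3*x)/9 + 2*cos(3*x)/45 + ∫(-3*x/8) dx.
Step 8. Evaluate the standard form: now 3*x**2*log(x)/8 - x**2*cos(3*x)/5 - 3*x**2/16 - 2*x*exp(3*x)/3 + 2*x*sin(3*x)/15 + 2*exp(3*x)/9 + 2*cos(3*x)/45.
Answer: 3*x**2*log(x)/8 - x**2*cos(3*x)/5 - 3*x**2/16 - 2*x*exp(3*x)/3 + 2*x*sin(3*x)/15 + 2*exp(3*x)/9 + 2*cos(3*x)/45.


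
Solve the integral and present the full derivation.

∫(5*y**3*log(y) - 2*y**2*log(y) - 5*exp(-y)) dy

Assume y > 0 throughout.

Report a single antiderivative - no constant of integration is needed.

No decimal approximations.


Step 1. Rewrite: now ∫(-2*y**2*log(y)) dy + ∫(5*y**3*log(y)) dy + ∫(-5*exp(-y)) dy.
Step 2. Integrate ∫(-2*y**2*log(y)) dy by parts with u = log(y), dv = (-2*y**2) dy, so v = -2*y**3/3 [assuming y > 0]: now -2*y**3*log(y)/3 + ∫(2*y**2/3) dy + ∫(5*y**3*log(y)) dy + ∫(-5*exp(-y)) dy.
Step 3. Evaluate the standard form: now -2*y**3*log(y)/3 + 2*y**3/9 + ∫(5*y**3*log(y)) dy + ∫(-5*exp(-y)) dy.
Step 4. Evaluate the standard form: now -2*y**3*log(y)/3 + 2*y**3/9 + ∫(5*y**3*log(y)) dy + 5*exp(-y).
Step 5. Integrate ∫(5*y**3*log(y)) dy by parts with u = log(y), dv = (5*y**3) dy, so v = 5*y**4/4 [assuming y > 0]: now 5*y**4*log(y)/4 - 2*y**3*log(y)/3 + 2*y**3/9 + ∫(-5*y**3/4) dy + 5*exp(-y).
Step 6. Evaluate the standard form: now 5*y**4*log(y)/4 - 5*y**4/16 - 2*y**3*log(y)/3 + 2*y**3/9 + 5*exp(-y).
Answer: 5*y**4*log(y)/4 - 5*y**4/16 - 2*y**3*log(y)/3 + 2*y**3/9 + 5*exp(-y).
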